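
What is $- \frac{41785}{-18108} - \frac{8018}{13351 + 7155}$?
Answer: $\frac{355826633}{185661324} \approx 1.9165$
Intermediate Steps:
$- \frac{41785}{-18108} - \frac{8018}{13351 + 7155} = \left(-41785\right) \left(- \frac{1}{18108}\right) - \frac{8018}{20506} = \frac{41785}{18108} - \frac{4009}{10253} = \frac{355826633}{185661324}$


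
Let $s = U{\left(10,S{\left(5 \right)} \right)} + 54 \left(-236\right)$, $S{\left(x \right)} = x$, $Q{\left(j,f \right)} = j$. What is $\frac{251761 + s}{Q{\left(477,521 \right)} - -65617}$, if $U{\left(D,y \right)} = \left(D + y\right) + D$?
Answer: $\frac{119521}{33047} \approx 3.6167$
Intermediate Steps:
$U{\left(D,y \right)} = y + 2 D$
$s = -12719$ ($s = \left(5 + 2 \cdot 10\right) + 54 \left(-236\right) = \left(5 + 20\right) - 12744 = 25 - 12744 = -12719$)
$\frac{251761 + s}{Q{\left(477,521 \right)} - -65617} = \frac{251761 - 12719}{477 - -65617} = \frac{239042}{477 + \left(65754 - 137\right)} = \frac{239042}{477 + 65617} = \frac{239042}{66094} = 239042 \cdot \frac{1}{66094} = \frac{119521}{33047}$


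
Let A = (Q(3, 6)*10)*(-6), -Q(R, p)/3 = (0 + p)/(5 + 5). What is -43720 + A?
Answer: -43612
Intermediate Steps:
Q(R, p) = -3*p/10 (Q(R, p) = -3*(0 + p)/(5 + 5) = -3*p/10)
A = 108 (A = (-3/10*6*10)*(-6) = -9/5*10*(-6) = -18*(-6) = 108)
-43720 + A = -43720 + 108 = -43612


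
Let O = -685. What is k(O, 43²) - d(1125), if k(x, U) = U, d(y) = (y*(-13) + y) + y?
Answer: 14224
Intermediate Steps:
d(y) = -11*y (d(y) = (-13*y + y) + y = -12*y + y = -11*y)
k(O, 43²) - d(1125) = 43² - (-11)*1125 = 1849 - 1*(-12375) = 1849 + 12375 = 14224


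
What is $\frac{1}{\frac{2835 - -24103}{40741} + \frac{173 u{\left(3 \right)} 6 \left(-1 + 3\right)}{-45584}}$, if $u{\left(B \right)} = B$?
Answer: $\frac{464284436}{243551711} \approx 1.9063$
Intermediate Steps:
$\frac{1}{\frac{2835 - -24103}{40741} + \frac{173 u{\left(3 \right)} 6 \left(-1 + 3\right)}{-45584}} = \frac{1}{\frac{2835 - -24103}{40741} + \frac{173 \cdot 3 \cdot 6 \left(-1 + 3\right)}{-45584}} = \frac{1}{\left(2835 + 24103\right) \frac{1}{40741} + 173 \cdot 3 \cdot 6 \cdot 2 \left(- \frac{1}{45584}\right)} = \frac{1}{26938 \cdot \frac{1}{40741} + 173 \cdot 3 \cdot 12 \left(- \frac{1}{45584}\right)} = \frac{1}{\frac{26938}{40741} + 173 \cdot 36 \left(- \frac{1}{45584}\right)} = \frac{1}{\frac{26938}{40741} + 6228 \left(- \frac{1}{45584}\right)} = \frac{1}{\frac{26938}{40741} - \frac{1557}{11396}} = \frac{1}{\frac{243551711}{464284436}} = \frac{464284436}{243551711}$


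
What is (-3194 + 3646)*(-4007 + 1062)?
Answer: -1331140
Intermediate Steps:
(-3194 + 3646)*(-4007 + 1062) = 452*(-2945) = -1331140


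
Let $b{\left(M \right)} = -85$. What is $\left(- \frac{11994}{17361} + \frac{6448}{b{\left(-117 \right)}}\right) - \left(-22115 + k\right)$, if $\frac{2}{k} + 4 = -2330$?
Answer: $\frac{4216994932856}{191347155} \approx 22038.0$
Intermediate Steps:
$k = - \frac{1}{1167}$ ($k = \frac{2}{-4 - 2330} = \frac{2}{-2334} = 2 \left(- \frac{1}{2334}\right) = - \frac{1}{1167} \approx -0.0008569$)
$\left(- \frac{11994}{17361} + \frac{6448}{b{\left(-117 \right)}}\right) - \left(-22115 + k\right) = \left(- \frac{11994}{17361} + \frac{6448}{-85}\right) - \left(-22115 - \frac{1}{1167}\right) = \left(\left(-11994\right) \frac{1}{17361} + 6448 \left(- \frac{1}{85}\right)\right) - - \frac{25808206}{1167} = \left(- \frac{3998}{5787} - \frac{6448}{85}\right) + \frac{25808206}{1167} = - \frac{37654406}{491895} + \frac{25808206}{1167} = \frac{4216994932856}{191347155}$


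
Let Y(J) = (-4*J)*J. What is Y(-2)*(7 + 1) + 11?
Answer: -117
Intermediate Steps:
Y(J) = -4*J²
Y(-2)*(7 + 1) + 11 = (-4*(-2)²)*(7 + 1) + 11 = -4*4*8 + 11 = -16*8 + 11 = -128 + 11 = -117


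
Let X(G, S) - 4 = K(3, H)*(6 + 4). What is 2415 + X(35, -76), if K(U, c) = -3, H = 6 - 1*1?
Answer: 2389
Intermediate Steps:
H = 5 (H = 6 - 1 = 5)
X(G, S) = -26 (X(G, S) = 4 - 3*(6 + 4) = 4 - 3*10 = 4 - 30 = -26)
2415 + X(35, -76) = 2415 - 26 = 2389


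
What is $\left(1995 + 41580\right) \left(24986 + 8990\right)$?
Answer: $1480504200$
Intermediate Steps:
$\left(1995 + 41580\right) \left(24986 + 8990\right) = 43575 \cdot 33976 = 1480504200$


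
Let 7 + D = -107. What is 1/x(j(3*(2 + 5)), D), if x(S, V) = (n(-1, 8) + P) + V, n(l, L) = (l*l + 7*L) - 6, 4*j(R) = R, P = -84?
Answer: -1/147 ≈ -0.0068027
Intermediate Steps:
j(R) = R/4
D = -114 (D = -7 - 107 = -114)
n(l, L) = -6 + l² + 7*L (n(l, L) = (l² + 7*L) - 6 = -6 + l² + 7*L)
x(S, V) = -33 + V (x(S, V) = ((-6 + (-1)² + 7*8) - 84) + V = ((-6 + 1 + 56) - 84) + V = (51 - 84) + V = -33 + V)
1/x(j(3*(2 + 5)), D) = 1/(-33 - 114) = 1/(-147) = -1/147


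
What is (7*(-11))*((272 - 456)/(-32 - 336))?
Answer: -77/2 ≈ -38.500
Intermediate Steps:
(7*(-11))*((272 - 456)/(-32 - 336)) = -(-14168)/(-368) = -(-14168)*(-1)/368 = -77*1/2 = -77/2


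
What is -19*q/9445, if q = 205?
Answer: -779/1889 ≈ -0.41239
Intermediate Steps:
-19*q/9445 = -19*205/9445 = -3895*1/9445 = -779/1889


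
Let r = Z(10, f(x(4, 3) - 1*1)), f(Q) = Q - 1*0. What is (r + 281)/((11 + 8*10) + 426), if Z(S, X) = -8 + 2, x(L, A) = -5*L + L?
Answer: 25/47 ≈ 0.53191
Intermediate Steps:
x(L, A) = -4*L
f(Q) = Q (f(Q) = Q + 0 = Q)
Z(S, X) = -6
r = -6
(r + 281)/((11 + 8*10) + 426) = (-6 + 281)/((11 + 8*10) + 426) = 275/((11 + 80) + 426) = 275/(91 + 426) = 275/517 = 275*(1/517) = 25/47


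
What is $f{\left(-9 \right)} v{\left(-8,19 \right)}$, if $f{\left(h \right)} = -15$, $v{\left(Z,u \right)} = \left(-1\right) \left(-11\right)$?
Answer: $-165$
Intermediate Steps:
$v{\left(Z,u \right)} = 11$
$f{\left(-9 \right)} v{\left(-8,19 \right)} = \left(-15\right) 11 = -165$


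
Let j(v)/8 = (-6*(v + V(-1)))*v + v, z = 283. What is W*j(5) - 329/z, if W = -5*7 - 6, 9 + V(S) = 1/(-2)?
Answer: -12995689/283 ≈ -45921.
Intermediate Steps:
V(S) = -19/2 (V(S) = -9 + 1/(-2) = -9 - ½ = -19/2)
j(v) = 8*v + 8*v*(57 - 6*v) (j(v) = 8*((-6*(v - 19/2))*v + v) = 8*((-6*(-19/2 + v))*v + v) = 8*((57 - 6*v)*v + v) = 8*(v*(57 - 6*v) + v) = 8*(v + v*(57 - 6*v)) = 8*v + 8*v*(57 - 6*v))
W = -41 (W = -35 - 6 = -41)
W*j(5) - 329/z = -656*5*(29 - 3*5) - 329/283 = -656*5*(29 - 15) - 329*1/283 = -656*5*14 - 329/283 = -41*1120 - 329/283 = -45920 - 329/283 = -12995689/283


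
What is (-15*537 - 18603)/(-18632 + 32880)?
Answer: -13329/7124 ≈ -1.8710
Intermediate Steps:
(-15*537 - 18603)/(-18632 + 32880) = (-8055 - 18603)/14248 = -26658*1/14248 = -13329/7124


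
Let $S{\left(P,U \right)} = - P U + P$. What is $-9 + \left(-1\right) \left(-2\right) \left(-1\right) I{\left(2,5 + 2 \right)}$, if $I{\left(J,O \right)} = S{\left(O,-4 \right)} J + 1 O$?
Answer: $-163$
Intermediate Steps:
$S{\left(P,U \right)} = P - P U$ ($S{\left(P,U \right)} = - P U + P = P - P U$)
$I{\left(J,O \right)} = O + 5 J O$ ($I{\left(J,O \right)} = O \left(1 - -4\right) J + 1 O = O \left(1 + 4\right) J + O = O 5 J + O = 5 O J + O = 5 J O + O = O + 5 J O$)
$-9 + \left(-1\right) \left(-2\right) \left(-1\right) I{\left(2,5 + 2 \right)} = -9 + \left(-1\right) \left(-2\right) \left(-1\right) \left(5 + 2\right) \left(1 + 5 \cdot 2\right) = -9 + 2 \left(-1\right) 7 \left(1 + 10\right) = -9 - 2 \cdot 7 \cdot 11 = -9 - 154 = -163$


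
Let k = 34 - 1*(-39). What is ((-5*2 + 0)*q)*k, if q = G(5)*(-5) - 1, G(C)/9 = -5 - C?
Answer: -327770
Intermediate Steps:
G(C) = -45 - 9*C (G(C) = 9*(-5 - C) = -45 - 9*C)
k = 73 (k = 34 + 39 = 73)
q = 449 (q = (-45 - 9*5)*(-5) - 1 = (-45 - 45)*(-5) - 1 = -90*(-5) - 1 = 450 - 1 = 449)
((-5*2 + 0)*q)*k = ((-5*2 + 0)*449)*73 = ((-10 + 0)*449)*73 = -10*449*73 = -4490*73 = -327770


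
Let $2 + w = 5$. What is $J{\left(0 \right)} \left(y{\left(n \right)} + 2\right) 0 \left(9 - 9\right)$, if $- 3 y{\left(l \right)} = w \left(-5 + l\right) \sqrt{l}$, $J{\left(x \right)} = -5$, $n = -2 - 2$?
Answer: $0$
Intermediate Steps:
$n = -4$ ($n = -2 - 2 = -4$)
$w = 3$ ($w = -2 + 5 = 3$)
$y{\left(l \right)} = - \frac{\sqrt{l} \left(-15 + 3 l\right)}{3}$ ($y{\left(l \right)} = - \frac{3 \left(-5 + l\right) \sqrt{l}}{3} = - \frac{\left(-15 + 3 l\right) \sqrt{l}}{3} = - \frac{\sqrt{l} \left(-15 + 3 l\right)}{3}$)
$J{\left(0 \right)} \left(y{\left(n \right)} + 2\right) 0 \left(9 - 9\right) = - 5 \left(\sqrt{-4} \left(5 - -4\right) + 2\right) 0 \left(9 - 9\right) = - 5 \left(2 i \left(5 + 4\right) + 2\right) 0 \cdot 0 = - 5 \left(2 i 9 + 2\right) 0 = - 5 \left(18 i + 2\right) 0 = - 5 \left(2 + 18 i\right) 0 = \left(-10 - 90 i\right) 0 = 0$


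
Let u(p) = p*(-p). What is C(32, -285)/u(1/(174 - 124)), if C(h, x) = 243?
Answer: -607500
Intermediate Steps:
u(p) = -p²
C(32, -285)/u(1/(174 - 124)) = 243/((-(1/(174 - 124))²)) = 243/((-(1/50)²)) = 243/((-1*1/2500)) = 243/(-1/2500) = 243*(-2500) = -607500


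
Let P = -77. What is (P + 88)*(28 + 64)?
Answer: 1012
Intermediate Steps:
(P + 88)*(28 + 64) = (-77 + 88)*(28 + 64) = 11*92 = 1012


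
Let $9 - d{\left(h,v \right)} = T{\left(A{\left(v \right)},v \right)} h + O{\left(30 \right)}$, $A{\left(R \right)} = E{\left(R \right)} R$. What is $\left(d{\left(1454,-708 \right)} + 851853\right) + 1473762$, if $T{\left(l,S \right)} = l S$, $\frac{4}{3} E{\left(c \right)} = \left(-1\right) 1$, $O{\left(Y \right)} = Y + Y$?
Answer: $548953956$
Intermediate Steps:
$O{\left(Y \right)} = 2 Y$
$E{\left(c \right)} = - \frac{3}{4}$ ($E{\left(c \right)} = \frac{3 \left(\left(-1\right) 1\right)}{4} = \frac{3}{4} \left(-1\right) = - \frac{3}{4}$)
$A{\left(R \right)} = - \frac{3 R}{4}$
$T{\left(l,S \right)} = S l$
$d{\left(h,v \right)} = -51 + \frac{3 h v^{2}}{4}$ ($d{\left(h,v \right)} = 9 - \left(v \left(- \frac{3 v}{4}\right) h + 2 \cdot 30\right) = 9 - \left(- \frac{3 v^{2}}{4} h + 60\right) = 9 - \left(- \frac{3 h v^{2}}{4} + 60\right) = 9 - \left(60 - \frac{3 h v^{2}}{4}\right) = 9 + \left(-60 + \frac{3 h v^{2}}{4}\right) = -51 + \frac{3 h v^{2}}{4}$)
$\left(d{\left(1454,-708 \right)} + 851853\right) + 1473762 = \left(\left(-51 + \frac{3}{4} \cdot 1454 \left(-708\right)^{2}\right) + 851853\right) + 1473762 = \left(\left(-51 + \frac{3}{4} \cdot 1454 \cdot 501264\right) + 851853\right) + 1473762 = \left(\left(-51 + 546628392\right) + 851853\right) + 1473762 = \left(546628341 + 851853\right) + 1473762 = 547480194 + 1473762 = 548953956$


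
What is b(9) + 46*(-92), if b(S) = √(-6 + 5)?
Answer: -4232 + I ≈ -4232.0 + 1.0*I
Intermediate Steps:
b(S) = I (b(S) = √(-1) = I)
b(9) + 46*(-92) = I + 46*(-92) = I - 4232 = -4232 + I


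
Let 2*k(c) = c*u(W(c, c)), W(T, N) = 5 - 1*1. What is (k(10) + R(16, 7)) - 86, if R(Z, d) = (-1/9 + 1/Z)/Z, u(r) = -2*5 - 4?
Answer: -359431/2304 ≈ -156.00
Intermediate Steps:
W(T, N) = 4 (W(T, N) = 5 - 1 = 4)
u(r) = -14 (u(r) = -10 - 4 = -14)
k(c) = -7*c (k(c) = (c*(-14))/2 = (-14*c)/2 = -7*c)
R(Z, d) = (-1/9 + 1/Z)/Z (R(Z, d) = (-1*1/9 + 1/Z)/Z = (-1/9 + 1/Z)/Z)
(k(10) + R(16, 7)) - 86 = (-7*10 + (1/9)*(9 - 1*16)/16**2) - 86 = (-70 + (1/9)*(1/256)*(9 - 16)) - 86 = (-70 + (1/9)*(1/256)*(-7)) - 86 = (-70 - 7/2304) - 86 = -161287/2304 - 86 = -359431/2304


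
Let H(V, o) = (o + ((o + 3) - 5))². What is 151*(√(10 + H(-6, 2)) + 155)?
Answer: 23405 + 151*√14 ≈ 23970.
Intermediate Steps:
H(V, o) = (-2 + 2*o)² (H(V, o) = (o + ((3 + o) - 5))² = (o + (-2 + o))² = (-2 + 2*o)²)
151*(√(10 + H(-6, 2)) + 155) = 151*(√(10 + 4*(-1 + 2)²) + 155) = 151*(√(10 + 4*1²) + 155) = 151*(√(10 + 4*1) + 155) = 151*(√(10 + 4) + 155) = 151*(√14 + 155) = 151*(155 + √14) = 23405 + 151*√14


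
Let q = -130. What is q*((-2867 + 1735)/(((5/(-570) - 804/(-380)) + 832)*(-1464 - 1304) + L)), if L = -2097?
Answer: -3226200/50662153 ≈ -0.063681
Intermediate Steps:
q*((-2867 + 1735)/(((5/(-570) - 804/(-380)) + 832)*(-1464 - 1304) + L)) = -130*(-2867 + 1735)/(((5/(-570) - 804/(-380)) + 832)*(-1464 - 1304) - 2097) = -(-147160)/(((5*(-1/570) - 804*(-1/380)) + 832)*(-2768) - 2097) = -(-147160)/(((-1/114 + 201/95) + 832)*(-2768) - 2097) = -(-147160)/((1201/570 + 832)*(-2768) - 2097) = -(-147160)/((475441/570)*(-2768) - 2097) = -(-147160)/(-658010344/285 - 2097) = -(-147160)/(-658607989/285) = -(-147160)*(-285)/658607989 = -130*322620/658607989 = -3226200/50662153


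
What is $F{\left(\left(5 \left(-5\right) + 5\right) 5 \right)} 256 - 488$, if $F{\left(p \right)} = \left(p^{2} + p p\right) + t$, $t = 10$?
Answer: $5122072$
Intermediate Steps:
$F{\left(p \right)} = 10 + 2 p^{2}$ ($F{\left(p \right)} = \left(p^{2} + p p\right) + 10 = \left(p^{2} + p^{2}\right) + 10 = 2 p^{2} + 10 = 10 + 2 p^{2}$)
$F{\left(\left(5 \left(-5\right) + 5\right) 5 \right)} 256 - 488 = \left(10 + 2 \left(\left(5 \left(-5\right) + 5\right) 5\right)^{2}\right) 256 - 488 = \left(10 + 2 \left(\left(-25 + 5\right) 5\right)^{2}\right) 256 - 488 = \left(10 + 2 \left(\left(-20\right) 5\right)^{2}\right) 256 - 488 = \left(10 + 2 \left(-100\right)^{2}\right) 256 - 488 = \left(10 + 2 \cdot 10000\right) 256 - 488 = \left(10 + 20000\right) 256 - 488 = 20010 \cdot 256 - 488 = 5122560 - 488 = 5122072$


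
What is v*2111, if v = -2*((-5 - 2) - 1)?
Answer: 33776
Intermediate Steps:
v = 16 (v = -2*(-7 - 1) = -2*(-8) = 16)
v*2111 = 16*2111 = 33776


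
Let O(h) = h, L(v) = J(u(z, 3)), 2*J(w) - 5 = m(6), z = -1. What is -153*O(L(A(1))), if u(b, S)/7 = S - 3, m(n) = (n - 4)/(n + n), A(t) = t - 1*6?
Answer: -1581/4 ≈ -395.25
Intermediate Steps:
A(t) = -6 + t (A(t) = t - 6 = -6 + t)
m(n) = (-4 + n)/(2*n) (m(n) = (-4 + n)/((2*n)) = (-4 + n)*(1/(2*n)) = (-4 + n)/(2*n))
u(b, S) = -21 + 7*S (u(b, S) = 7*(S - 3) = 7*(-3 + S) = -21 + 7*S)
J(w) = 31/12 (J(w) = 5/2 + ((1/2)*(-4 + 6)/6)/2 = 5/2 + ((1/2)*(1/6)*2)/2 = 5/2 + (1/2)*(1/6) = 5/2 + 1/12 = 31/12)
L(v) = 31/12
-153*O(L(A(1))) = -153*31/12 = -1581/4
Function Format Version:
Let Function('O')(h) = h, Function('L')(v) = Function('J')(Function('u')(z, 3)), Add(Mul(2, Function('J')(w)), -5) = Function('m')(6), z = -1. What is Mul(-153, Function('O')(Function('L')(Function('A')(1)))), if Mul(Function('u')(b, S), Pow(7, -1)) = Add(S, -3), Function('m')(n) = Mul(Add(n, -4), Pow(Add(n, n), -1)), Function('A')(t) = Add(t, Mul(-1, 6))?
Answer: Rational(-1581, 4) ≈ -395.25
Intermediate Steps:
Function('A')(t) = Add(-6, t) (Function('A')(t) = Add(t, -6) = Add(-6, t))
Function('m')(n) = Mul(Rational(1, 2), Pow(n, -1), Add(-4, n)) (Function('m')(n) = Mul(Add(-4, n), Pow(Mul(2, n), -1)) = Mul(Add(-4, n), Mul(Rational(1, 2), Pow(n, -1))) = Mul(Rational(1, 2), Pow(n, -1), Add(-4, n)))
Function('u')(b, S) = Add(-21, Mul(7, S)) (Function('u')(b, S) = Mul(7, Add(S, -3)) = Mul(7, Add(-3, S)) = Add(-21, Mul(7, S)))
Function('J')(w) = Rational(31, 12) (Function('J')(w) = Add(Rational(5, 2), Mul(Rational(1, 2), Mul(Rational(1, 2), Pow(6, -1), Add(-4, 6)))) = Add(Rational(5, 2), Mul(Rational(1, 2), Mul(Rational(1, 2), Rational(1, 6), 2))) = Add(Rational(5, 2), Mul(Rational(1, 2), Rational(1, 6))) = Add(Rational(5, 2), Rational(1, 12)) = Rational(31, 12))
Function('L')(v) = Rational(31, 12)
Mul(-153, Function('O')(Function('L')(Function('A')(1)))) = Mul(-153, Rational(31, 12)) = Rational(-1581, 4)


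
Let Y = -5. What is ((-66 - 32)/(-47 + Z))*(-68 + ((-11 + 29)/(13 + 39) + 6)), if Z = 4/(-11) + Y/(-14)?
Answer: -12096238/94107 ≈ -128.54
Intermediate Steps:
Z = -1/154 (Z = 4/(-11) - 5/(-14) = 4*(-1/11) - 5*(-1/14) = -4/11 + 5/14 = -1/154 ≈ -0.0064935)
((-66 - 32)/(-47 + Z))*(-68 + ((-11 + 29)/(13 + 39) + 6)) = ((-66 - 32)/(-47 - 1/154))*(-68 + ((-11 + 29)/(13 + 39) + 6)) = (-98/(-7239/154))*(-68 + (18/52 + 6)) = (-98*(-154/7239))*(-68 + (18*(1/52) + 6)) = 15092*(-68 + (9/26 + 6))/7239 = 15092*(-68 + 165/26)/7239 = (15092/7239)*(-1603/26) = -12096238/94107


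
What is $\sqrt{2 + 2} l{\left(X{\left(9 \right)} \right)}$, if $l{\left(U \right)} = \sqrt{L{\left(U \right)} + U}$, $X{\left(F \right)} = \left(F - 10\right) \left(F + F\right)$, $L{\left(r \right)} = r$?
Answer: $12 i \approx 12.0 i$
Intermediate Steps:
$X{\left(F \right)} = 2 F \left(-10 + F\right)$ ($X{\left(F \right)} = \left(-10 + F\right) 2 F = 2 F \left(-10 + F\right)$)
$l{\left(U \right)} = \sqrt{2} \sqrt{U}$ ($l{\left(U \right)} = \sqrt{U + U} = \sqrt{2 U} = \sqrt{2} \sqrt{U}$)
$\sqrt{2 + 2} l{\left(X{\left(9 \right)} \right)} = \sqrt{2 + 2} \sqrt{2} \sqrt{2 \cdot 9 \left(-10 + 9\right)} = \sqrt{4} \sqrt{2} \sqrt{2 \cdot 9 \left(-1\right)} = 2 \sqrt{2} \sqrt{-18} = 2 \sqrt{2} \cdot 3 i \sqrt{2} = 2 \cdot 6 i = 12 i$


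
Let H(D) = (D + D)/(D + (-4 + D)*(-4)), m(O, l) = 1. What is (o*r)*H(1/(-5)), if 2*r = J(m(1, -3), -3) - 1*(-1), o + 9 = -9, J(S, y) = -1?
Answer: 0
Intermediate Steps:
o = -18 (o = -9 - 9 = -18)
r = 0 (r = (-1 - 1*(-1))/2 = (-1 + 1)/2 = (½)*0 = 0)
H(D) = 2*D/(16 - 3*D) (H(D) = (2*D)/(D + (16 - 4*D)) = (2*D)/(16 - 3*D) = 2*D/(16 - 3*D))
(o*r)*H(1/(-5)) = (-18*0)*(-2/(-5*(-16 + 3/(-5)))) = 0*(-2*(-⅕)/(-16 + 3*(-⅕))) = 0*(-2*(-⅕)/(-16 - ⅗)) = 0*(-2*(-⅕)/(-83/5)) = 0*(-2*(-⅕)*(-5/83)) = 0*(-2/83) = 0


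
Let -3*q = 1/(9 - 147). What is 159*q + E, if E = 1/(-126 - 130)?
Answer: 6715/17664 ≈ 0.38015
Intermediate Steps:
E = -1/256 (E = 1/(-256) = -1/256 ≈ -0.0039063)
q = 1/414 (q = -1/(3*(9 - 147)) = -1/3/(-138) = -1/3*(-1/138) = 1/414 ≈ 0.0024155)
159*q + E = 159*(1/414) - 1/256 = 53/138 - 1/256 = 6715/17664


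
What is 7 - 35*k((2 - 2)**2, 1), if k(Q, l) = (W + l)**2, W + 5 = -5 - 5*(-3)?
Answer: -1253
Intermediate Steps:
W = 5 (W = -5 + (-5 - 5*(-3)) = -5 + (-5 + 15) = -5 + 10 = 5)
k(Q, l) = (5 + l)**2
7 - 35*k((2 - 2)**2, 1) = 7 - 35*(5 + 1)**2 = 7 - 35*6**2 = 7 - 35*36 = 7 - 1260 = -1253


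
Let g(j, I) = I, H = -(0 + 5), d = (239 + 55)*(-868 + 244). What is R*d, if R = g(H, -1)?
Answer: 183456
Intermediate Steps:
d = -183456 (d = 294*(-624) = -183456)
H = -5 (H = -1*5 = -5)
R = -1
R*d = -1*(-183456) = 183456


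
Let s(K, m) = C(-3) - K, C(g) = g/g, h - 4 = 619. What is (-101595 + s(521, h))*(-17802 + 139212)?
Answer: -12397782150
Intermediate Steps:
h = 623 (h = 4 + 619 = 623)
C(g) = 1
s(K, m) = 1 - K
(-101595 + s(521, h))*(-17802 + 139212) = (-101595 + (1 - 1*521))*(-17802 + 139212) = (-101595 + (1 - 521))*121410 = (-101595 - 520)*121410 = -102115*121410 = -12397782150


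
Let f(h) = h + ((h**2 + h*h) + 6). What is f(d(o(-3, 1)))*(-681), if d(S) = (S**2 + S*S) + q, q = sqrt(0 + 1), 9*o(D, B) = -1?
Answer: -13589809/2187 ≈ -6213.9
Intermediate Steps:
o(D, B) = -1/9 (o(D, B) = (1/9)*(-1) = -1/9)
q = 1 (q = sqrt(1) = 1)
d(S) = 1 + 2*S**2 (d(S) = (S**2 + S*S) + 1 = (S**2 + S**2) + 1 = 2*S**2 + 1 = 1 + 2*S**2)
f(h) = 6 + h + 2*h**2 (f(h) = h + ((h**2 + h**2) + 6) = h + (2*h**2 + 6) = h + (6 + 2*h**2) = 6 + h + 2*h**2)
f(d(o(-3, 1)))*(-681) = (6 + (1 + 2*(-1/9)**2) + 2*(1 + 2*(-1/9)**2)**2)*(-681) = (6 + (1 + 2*(1/81)) + 2*(1 + 2*(1/81))**2)*(-681) = (6 + (1 + 2/81) + 2*(1 + 2/81)**2)*(-681) = (6 + 83/81 + 2*(83/81)**2)*(-681) = (6 + 83/81 + 2*(6889/6561))*(-681) = (6 + 83/81 + 13778/6561)*(-681) = (59867/6561)*(-681) = -13589809/2187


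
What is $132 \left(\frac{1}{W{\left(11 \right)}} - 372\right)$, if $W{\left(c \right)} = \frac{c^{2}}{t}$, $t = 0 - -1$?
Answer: $- \frac{540132}{11} \approx -49103.0$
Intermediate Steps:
$t = 1$ ($t = 0 + 1 = 1$)
$W{\left(c \right)} = c^{2}$ ($W{\left(c \right)} = \frac{c^{2}}{1} = c^{2} \cdot 1 = c^{2}$)
$132 \left(\frac{1}{W{\left(11 \right)}} - 372\right) = 132 \left(\frac{1}{11^{2}} - 372\right) = 132 \left(\frac{1}{121} - 372\right) = 132 \left(- \frac{45011}{121}\right) = - \frac{540132}{11}$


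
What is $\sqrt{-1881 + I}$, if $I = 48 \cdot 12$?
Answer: $3 i \sqrt{145} \approx 36.125 i$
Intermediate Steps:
$I = 576$
$\sqrt{-1881 + I} = \sqrt{-1881 + 576} = \sqrt{-1305} = 3 i \sqrt{145}$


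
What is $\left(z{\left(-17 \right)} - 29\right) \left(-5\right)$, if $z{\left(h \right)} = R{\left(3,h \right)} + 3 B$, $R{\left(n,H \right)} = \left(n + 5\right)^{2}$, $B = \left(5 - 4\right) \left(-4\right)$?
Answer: $-115$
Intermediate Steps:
$B = -4$ ($B = 1 \left(-4\right) = -4$)
$R{\left(n,H \right)} = \left(5 + n\right)^{2}$
$z{\left(h \right)} = 52$ ($z{\left(h \right)} = \left(5 + 3\right)^{2} + 3 \left(-4\right) = 8^{2} - 12 = 64 - 12 = 52$)
$\left(z{\left(-17 \right)} - 29\right) \left(-5\right) = \left(52 - 29\right) \left(-5\right) = 23 \left(-5\right) = -115$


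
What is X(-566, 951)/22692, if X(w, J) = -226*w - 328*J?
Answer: -46003/5673 ≈ -8.1091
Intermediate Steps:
X(w, J) = -328*J - 226*w
X(-566, 951)/22692 = (-328*951 - 226*(-566))/22692 = (-311928 + 127916)*(1/22692) = -184012*1/22692 = -46003/5673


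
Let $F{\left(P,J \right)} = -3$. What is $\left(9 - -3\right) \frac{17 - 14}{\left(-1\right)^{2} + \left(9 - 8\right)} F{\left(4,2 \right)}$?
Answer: $-54$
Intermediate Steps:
$\left(9 - -3\right) \frac{17 - 14}{\left(-1\right)^{2} + \left(9 - 8\right)} F{\left(4,2 \right)} = \left(9 - -3\right) \frac{17 - 14}{\left(-1\right)^{2} + \left(9 - 8\right)} \left(-3\right) = \left(9 + 3\right) \frac{3}{1 + \left(9 - 8\right)} \left(-3\right) = 12 \frac{3}{1 + 1} \left(-3\right) = 12 \cdot \frac{3}{2} \left(-3\right) = 18 \left(-3\right) = -54$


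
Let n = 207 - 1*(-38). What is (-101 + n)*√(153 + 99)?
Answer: 864*√7 ≈ 2285.9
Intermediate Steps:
n = 245 (n = 207 + 38 = 245)
(-101 + n)*√(153 + 99) = (-101 + 245)*√(153 + 99) = 144*√252 = 144*(6*√7) = 864*√7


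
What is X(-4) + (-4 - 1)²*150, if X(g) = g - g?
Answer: 3750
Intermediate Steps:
X(g) = 0
X(-4) + (-4 - 1)²*150 = 0 + (-4 - 1)²*150 = 0 + (-5)²*150 = 0 + 25*150 = 0 + 3750 = 3750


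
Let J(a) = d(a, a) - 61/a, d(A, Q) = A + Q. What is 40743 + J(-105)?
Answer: 4256026/105 ≈ 40534.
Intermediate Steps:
J(a) = -61/a + 2*a (J(a) = (a + a) - 61/a = 2*a - 61/a = -61/a + 2*a)
40743 + J(-105) = 40743 + (-61/(-105) + 2*(-105)) = 40743 + (-61*(-1/105) - 210) = 40743 + (61/105 - 210) = 40743 - 21989/105 = 4256026/105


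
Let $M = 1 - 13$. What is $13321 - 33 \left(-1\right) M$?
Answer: $12925$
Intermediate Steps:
$M = -12$ ($M = 1 - 13 = -12$)
$13321 - 33 \left(-1\right) M = 13321 - 33 \left(-1\right) \left(-12\right) = 13321 - \left(-33\right) \left(-12\right) = 13321 - 396 = 12925$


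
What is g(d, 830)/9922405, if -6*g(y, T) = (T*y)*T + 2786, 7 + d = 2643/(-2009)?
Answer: 5751583163/59802334935 ≈ 0.096177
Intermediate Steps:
d = -16706/2009 (d = -7 + 2643/(-2009) = -7 + 2643*(-1/2009) = -7 - 2643/2009 = -16706/2009 ≈ -8.3156)
g(y, T) = -1393/3 - y*T²/6 (g(y, T) = -((T*y)*T + 2786)/6 = -(y*T² + 2786)/6 = -(2786 + y*T²)/6 = -1393/3 - y*T²/6)
g(d, 830)/9922405 = (-1393/3 - ⅙*(-16706/2009)*830²)/9922405 = (-1393/3 - ⅙*(-16706/2009)*688900)*(1/9922405) = (-1393/3 + 5754381700/6027)*(1/9922405) = (5751583163/6027)*(1/9922405) = 5751583163/59802334935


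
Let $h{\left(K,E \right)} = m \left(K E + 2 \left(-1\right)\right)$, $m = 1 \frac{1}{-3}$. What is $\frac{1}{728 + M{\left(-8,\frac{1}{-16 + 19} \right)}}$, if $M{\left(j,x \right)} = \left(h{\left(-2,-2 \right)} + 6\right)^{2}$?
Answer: $\frac{9}{6808} \approx 0.001322$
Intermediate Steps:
$m = - \frac{1}{3}$ ($m = 1 \left(- \frac{1}{3}\right) = - \frac{1}{3} \approx -0.33333$)
$h{\left(K,E \right)} = \frac{2}{3} - \frac{E K}{3}$ ($h{\left(K,E \right)} = - \frac{K E + 2 \left(-1\right)}{3} = - \frac{E K - 2}{3} = - \frac{-2 + E K}{3} = \frac{2}{3} - \frac{E K}{3}$)
$M{\left(j,x \right)} = \frac{256}{9}$ ($M{\left(j,x \right)} = \left(\left(\frac{2}{3} - \left(- \frac{2}{3}\right) \left(-2\right)\right) + 6\right)^{2} = \left(\left(\frac{2}{3} - \frac{4}{3}\right) + 6\right)^{2} = \left(- \frac{2}{3} + 6\right)^{2} = \left(\frac{16}{3}\right)^{2} = \frac{256}{9}$)
$\frac{1}{728 + M{\left(-8,\frac{1}{-16 + 19} \right)}} = \frac{1}{728 + \frac{256}{9}} = \frac{1}{\frac{6808}{9}} = \frac{9}{6808}$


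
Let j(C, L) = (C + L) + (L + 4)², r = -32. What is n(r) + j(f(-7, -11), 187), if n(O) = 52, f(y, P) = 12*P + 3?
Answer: 36591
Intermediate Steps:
f(y, P) = 3 + 12*P
j(C, L) = C + L + (4 + L)² (j(C, L) = (C + L) + (4 + L)² = C + L + (4 + L)²)
n(r) + j(f(-7, -11), 187) = 52 + ((3 + 12*(-11)) + 187 + (4 + 187)²) = 52 + ((3 - 132) + 187 + 191²) = 52 + (-129 + 187 + 36481) = 52 + 36539 = 36591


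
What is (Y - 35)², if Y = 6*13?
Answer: 1849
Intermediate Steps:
Y = 78
(Y - 35)² = (78 - 35)² = 43² = 1849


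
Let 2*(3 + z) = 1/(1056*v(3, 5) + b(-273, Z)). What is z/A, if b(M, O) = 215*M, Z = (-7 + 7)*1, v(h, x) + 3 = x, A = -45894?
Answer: 339499/5193640404 ≈ 6.5368e-5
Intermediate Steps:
v(h, x) = -3 + x
Z = 0 (Z = 0*1 = 0)
z = -339499/113166 (z = -3 + 1/(2*(1056*(-3 + 5) + 215*(-273))) = -3 + 1/(2*(1056*2 - 58695)) = -3 + 1/(2*(2112 - 58695)) = -3 + (½)/(-56583) = -3 + (½)*(-1/56583) = -3 - 1/113166 = -339499/113166 ≈ -3.0000)
z/A = -339499/113166/(-45894) = -339499/113166*(-1/45894) = 339499/5193640404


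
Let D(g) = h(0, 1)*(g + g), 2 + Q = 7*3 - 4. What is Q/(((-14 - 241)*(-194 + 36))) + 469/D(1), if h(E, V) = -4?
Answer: -629863/10744 ≈ -58.625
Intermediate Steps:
Q = 15 (Q = -2 + (7*3 - 4) = -2 + (21 - 4) = -2 + 17 = 15)
D(g) = -8*g (D(g) = -4*(g + g) = -8*g)
Q/(((-14 - 241)*(-194 + 36))) + 469/D(1) = 15/(((-14 - 241)*(-194 + 36))) + 469/((-8*1)) = 15/((-255*(-158))) + 469/(-8) = 15/40290 + 469*(-1/8) = 15*(1/40290) - 469/8 = 1/2686 - 469/8 = -629863/10744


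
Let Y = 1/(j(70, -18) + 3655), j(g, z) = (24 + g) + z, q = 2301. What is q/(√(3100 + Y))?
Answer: 767*√43153122831/3855367 ≈ 41.327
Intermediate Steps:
j(g, z) = 24 + g + z
Y = 1/3731 (Y = 1/((24 + 70 - 18) + 3655) = 1/(76 + 3655) = 1/3731 ≈ 0.00026802)
q/(√(3100 + Y)) = 2301/(√(3100 + 1/3731)) = 2301/(√(11566101/3731)) = 2301/((√43153122831/3731)) = 2301*(√43153122831/11566101) = 767*√43153122831/3855367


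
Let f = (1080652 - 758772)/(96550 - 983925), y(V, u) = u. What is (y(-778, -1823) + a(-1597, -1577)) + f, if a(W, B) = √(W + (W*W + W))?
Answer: -323601301/177475 + √2547215 ≈ -227.36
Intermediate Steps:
a(W, B) = √(W² + 2*W) (a(W, B) = √(W + (W² + W)) = √(W + (W + W²)) = √(W² + 2*W))
f = -64376/177475 (f = 321880/(-887375) = 321880*(-1/887375) = -64376/177475 ≈ -0.36273)
(y(-778, -1823) + a(-1597, -1577)) + f = (-1823 + √(-1597*(2 - 1597))) - 64376/177475 = (-1823 + √(-1597*(-1595))) - 64376/177475 = (-1823 + √2547215) - 64376/177475 = -323601301/177475 + √2547215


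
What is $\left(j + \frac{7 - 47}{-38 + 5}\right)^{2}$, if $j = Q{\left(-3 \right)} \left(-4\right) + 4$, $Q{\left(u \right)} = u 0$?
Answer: $\frac{29584}{1089} \approx 27.166$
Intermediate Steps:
$Q{\left(u \right)} = 0$
$j = 4$ ($j = 0 \left(-4\right) + 4 = 0 + 4 = 4$)
$\left(j + \frac{7 - 47}{-38 + 5}\right)^{2} = \left(4 + \frac{7 - 47}{-38 + 5}\right)^{2} = \left(4 - \frac{40}{-33}\right)^{2} = \left(4 - - \frac{40}{33}\right)^{2} = \left(4 + \frac{40}{33}\right)^{2} = \left(\frac{172}{33}\right)^{2} = \frac{29584}{1089}$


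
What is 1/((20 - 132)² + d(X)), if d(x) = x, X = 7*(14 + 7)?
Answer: 1/12691 ≈ 7.8796e-5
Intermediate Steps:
X = 147 (X = 7*21 = 147)
1/((20 - 132)² + d(X)) = 1/((20 - 132)² + 147) = 1/((-112)² + 147) = 1/(12544 + 147) = 1/12691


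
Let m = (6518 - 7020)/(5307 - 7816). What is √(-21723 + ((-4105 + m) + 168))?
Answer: 3*I*√17947835438/2509 ≈ 160.19*I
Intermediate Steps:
m = 502/2509 (m = -502/(-2509) = -502*(-1/2509) = 502/2509 ≈ 0.20008)
√(-21723 + ((-4105 + m) + 168)) = √(-21723 + ((-4105 + 502/2509) + 168)) = √(-21723 + (-10298943/2509 + 168)) = √(-21723 - 9877431/2509) = √(-64380438/2509) = 3*I*√17947835438/2509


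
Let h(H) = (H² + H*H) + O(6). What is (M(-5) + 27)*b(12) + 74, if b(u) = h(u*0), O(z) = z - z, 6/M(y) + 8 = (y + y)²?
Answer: 74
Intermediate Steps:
M(y) = 6/(-8 + 4*y²) (M(y) = 6/(-8 + (y + y)²) = 6/(-8 + (2*y)²) = 6/(-8 + 4*y²))
O(z) = 0
h(H) = 2*H² (h(H) = (H² + H*H) + 0 = (H² + H²) + 0 = 2*H² + 0 = 2*H²)
b(u) = 0 (b(u) = 2*(u*0)² = 2*0² = 2*0 = 0)
(M(-5) + 27)*b(12) + 74 = (3/(2*(-2 + (-5)²)) + 27)*0 + 74 = (3/(2*(-2 + 25)) + 27)*0 + 74 = ((3/2)/23 + 27)*0 + 74 = ((3/2)*(1/23) + 27)*0 + 74 = (3/46 + 27)*0 + 74 = (1245/46)*0 + 74 = 0 + 74 = 74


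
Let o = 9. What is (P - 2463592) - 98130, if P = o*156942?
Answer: -1149244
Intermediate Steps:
P = 1412478 (P = 9*156942 = 1412478)
(P - 2463592) - 98130 = (1412478 - 2463592) - 98130 = -1051114 - 98130 = -1149244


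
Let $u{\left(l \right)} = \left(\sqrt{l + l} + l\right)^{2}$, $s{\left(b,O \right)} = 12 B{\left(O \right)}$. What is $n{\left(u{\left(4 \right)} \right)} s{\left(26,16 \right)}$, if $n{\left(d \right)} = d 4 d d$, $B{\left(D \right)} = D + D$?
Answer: $77856768 + 55050240 \sqrt{2} \approx 1.5571 \cdot 10^{8}$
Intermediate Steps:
$B{\left(D \right)} = 2 D$
$s{\left(b,O \right)} = 24 O$ ($s{\left(b,O \right)} = 12 \cdot 2 O = 24 O$)
$u{\left(l \right)} = \left(l + \sqrt{2} \sqrt{l}\right)^{2}$ ($u{\left(l \right)} = \left(\sqrt{2 l} + l\right)^{2} = \left(\sqrt{2} \sqrt{l} + l\right)^{2} = \left(l + \sqrt{2} \sqrt{l}\right)^{2}$)
$n{\left(d \right)} = 4 d^{3}$ ($n{\left(d \right)} = 4 d^{2} d = 4 d^{3}$)
$n{\left(u{\left(4 \right)} \right)} s{\left(26,16 \right)} = 4 \left(\left(4 + \sqrt{2} \sqrt{4}\right)^{2}\right)^{3} \cdot 24 \cdot 16 = 4 \left(\left(4 + \sqrt{2} \cdot 2\right)^{2}\right)^{3} \cdot 384 = 4 \left(\left(4 + 2 \sqrt{2}\right)^{2}\right)^{3} \cdot 384 = 4 \left(4 + 2 \sqrt{2}\right)^{6} \cdot 384 = 1536 \left(4 + 2 \sqrt{2}\right)^{6}$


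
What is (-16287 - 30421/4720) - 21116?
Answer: -176572581/4720 ≈ -37409.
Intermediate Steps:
(-16287 - 30421/4720) - 21116 = -76905061/4720 - 21116 = -176572581/4720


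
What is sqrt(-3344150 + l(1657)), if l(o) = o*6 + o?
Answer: I*sqrt(3332551) ≈ 1825.5*I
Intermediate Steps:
l(o) = 7*o (l(o) = 6*o + o = 7*o)
sqrt(-3344150 + l(1657)) = sqrt(-3344150 + 7*1657) = sqrt(-3344150 + 11599) = sqrt(-3332551) = I*sqrt(3332551)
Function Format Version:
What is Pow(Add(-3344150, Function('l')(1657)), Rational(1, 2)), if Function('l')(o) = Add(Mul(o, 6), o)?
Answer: Mul(I, Pow(3332551, Rational(1, 2))) ≈ Mul(1825.5, I)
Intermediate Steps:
Function('l')(o) = Mul(7, o) (Function('l')(o) = Add(Mul(6, o), o) = Mul(7, o))
Pow(Add(-3344150, Function('l')(1657)), Rational(1, 2)) = Pow(Add(-3344150, Mul(7, 1657)), Rational(1, 2)) = Pow(Add(-3344150, 11599), Rational(1, 2)) = Pow(-3332551, Rational(1, 2)) = Mul(I, Pow(3332551, Rational(1, 2)))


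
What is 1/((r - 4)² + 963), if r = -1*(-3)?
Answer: 1/964 ≈ 0.0010373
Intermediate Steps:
r = 3
1/((r - 4)² + 963) = 1/((3 - 4)² + 963) = 1/((-1)² + 963) = 1/(1 + 963) = 1/964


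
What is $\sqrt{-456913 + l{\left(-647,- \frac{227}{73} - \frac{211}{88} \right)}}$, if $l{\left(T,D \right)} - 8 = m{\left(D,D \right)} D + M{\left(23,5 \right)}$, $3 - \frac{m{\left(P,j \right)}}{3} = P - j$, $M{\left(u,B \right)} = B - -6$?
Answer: $\frac{3 i \sqrt{523806797778}}{3212} \approx 675.98 i$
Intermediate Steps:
$M{\left(u,B \right)} = 6 + B$ ($M{\left(u,B \right)} = B + 6 = 6 + B$)
$m{\left(P,j \right)} = 9 - 3 P + 3 j$ ($m{\left(P,j \right)} = 9 - 3 \left(P - j\right) = 9 - \left(- 3 j + 3 P\right) = 9 - 3 P + 3 j$)
$l{\left(T,D \right)} = 19 + 9 D$ ($l{\left(T,D \right)} = 8 + \left(\left(9 - 3 D + 3 D\right) D + \left(6 + 5\right)\right) = 8 + \left(9 D + 11\right) = 8 + \left(11 + 9 D\right) = 19 + 9 D$)
$\sqrt{-456913 + l{\left(-647,- \frac{227}{73} - \frac{211}{88} \right)}} = \sqrt{-456913 + \left(19 + 9 \left(- \frac{227}{73} - \frac{211}{88}\right)\right)} = \sqrt{-456913 + \left(19 + 9 \left(- \frac{35379}{6424}\right)\right)} = \sqrt{-456913 + \left(19 - \frac{318411}{6424}\right)} = \sqrt{-456913 - \frac{196355}{6424}} = \sqrt{- \frac{2935405467}{6424}} = \frac{3 i \sqrt{523806797778}}{3212}$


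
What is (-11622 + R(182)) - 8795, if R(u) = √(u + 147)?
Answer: -20417 + √329 ≈ -20399.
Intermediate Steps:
R(u) = √(147 + u)
(-11622 + R(182)) - 8795 = (-11622 + √(147 + 182)) - 8795 = (-11622 + √329) - 8795 = -20417 + √329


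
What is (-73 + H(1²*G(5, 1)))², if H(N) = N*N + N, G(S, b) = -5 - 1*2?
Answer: 961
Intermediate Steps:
G(S, b) = -7 (G(S, b) = -5 - 2 = -7)
H(N) = N + N² (H(N) = N² + N = N + N²)
(-73 + H(1²*G(5, 1)))² = (-73 + (1²*(-7))*(1 + 1²*(-7)))² = (-73 + (1*(-7))*(1 + 1*(-7)))² = (-73 - 7*(1 - 7))² = (-73 - 7*(-6))² = (-73 + 42)² = (-31)² = 961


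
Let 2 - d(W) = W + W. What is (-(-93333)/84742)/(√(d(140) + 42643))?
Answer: 93333*√42365/3590094830 ≈ 0.0053510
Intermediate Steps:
d(W) = 2 - 2*W (d(W) = 2 - (W + W) = 2 - 2*W)
(-(-93333)/84742)/(√(d(140) + 42643)) = (-(-93333)/84742)/(√((2 - 2*140) + 42643)) = (-(-93333)/84742)/(√((2 - 280) + 42643)) = (-1*(-93333/84742))/(√(-278 + 42643)) = 93333/(84742*(√42365)) = 93333*(√42365/42365)/84742 = 93333*√42365/3590094830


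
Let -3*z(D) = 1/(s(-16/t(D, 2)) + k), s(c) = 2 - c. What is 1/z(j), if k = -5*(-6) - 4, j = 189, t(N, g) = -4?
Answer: -72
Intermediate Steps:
k = 26 (k = 30 - 4 = 26)
z(D) = -1/72 (z(D) = -1/(3*((2 - (-16)/(-4)) + 26)) = -1/(3*((2 - (-16)*(-1)/4) + 26)) = -1/(3*((2 - 1*4) + 26)) = -1/(3*((2 - 4) + 26)) = -1/(3*(-2 + 26)) = -⅓/24 = -⅓*1/24 = -1/72)
1/z(j) = 1/(-1/72) = -72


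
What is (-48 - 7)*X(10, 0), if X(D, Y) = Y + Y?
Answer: 0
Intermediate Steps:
X(D, Y) = 2*Y
(-48 - 7)*X(10, 0) = (-48 - 7)*(2*0) = -55*0 = 0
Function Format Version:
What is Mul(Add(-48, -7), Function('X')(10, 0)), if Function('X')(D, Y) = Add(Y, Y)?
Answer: 0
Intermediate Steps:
Function('X')(D, Y) = Mul(2, Y)
Mul(Add(-48, -7), Function('X')(10, 0)) = Mul(Add(-48, -7), Mul(2, 0)) = Mul(-55, 0) = 0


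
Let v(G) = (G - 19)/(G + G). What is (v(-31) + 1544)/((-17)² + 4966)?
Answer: 47889/162905 ≈ 0.29397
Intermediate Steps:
v(G) = (-19 + G)/(2*G) (v(G) = (-19 + G)/((2*G)) = (-19 + G)*(1/(2*G)) = (-19 + G)/(2*G))
(v(-31) + 1544)/((-17)² + 4966) = ((½)*(-19 - 31)/(-31) + 1544)/((-17)² + 4966) = ((½)*(-1/31)*(-50) + 1544)/(289 + 4966) = (25/31 + 1544)/5255 = (47889/31)*(1/5255) = 47889/162905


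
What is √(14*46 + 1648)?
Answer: 2*√573 ≈ 47.875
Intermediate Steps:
√(14*46 + 1648) = √(644 + 1648) = √2292 = 2*√573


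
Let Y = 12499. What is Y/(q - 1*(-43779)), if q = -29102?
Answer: 12499/14677 ≈ 0.85160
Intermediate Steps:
Y/(q - 1*(-43779)) = 12499/(-29102 - 1*(-43779)) = 12499/(-29102 + 43779) = 12499/14677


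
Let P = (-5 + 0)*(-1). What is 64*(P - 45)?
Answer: -2560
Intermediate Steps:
P = 5 (P = -5*(-1) = 5)
64*(P - 45) = 64*(5 - 45) = 64*(-40) = -2560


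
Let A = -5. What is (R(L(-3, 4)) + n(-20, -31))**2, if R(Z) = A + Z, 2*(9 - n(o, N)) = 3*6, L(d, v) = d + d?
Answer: 121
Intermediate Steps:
L(d, v) = 2*d
n(o, N) = 0 (n(o, N) = 9 - 3*6/2 = 9 - 1/2*18 = 9 - 9 = 0)
R(Z) = -5 + Z
(R(L(-3, 4)) + n(-20, -31))**2 = ((-5 + 2*(-3)) + 0)**2 = ((-5 - 6) + 0)**2 = (-11 + 0)**2 = (-11)**2 = 121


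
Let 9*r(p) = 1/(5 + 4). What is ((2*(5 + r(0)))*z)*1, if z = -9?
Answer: -812/9 ≈ -90.222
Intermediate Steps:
r(p) = 1/81 (r(p) = 1/(9*(5 + 4)) = (1/9)/9 = (1/9)*(1/9) = 1/81)
((2*(5 + r(0)))*z)*1 = ((2*(5 + 1/81))*(-9))*1 = ((2*(406/81))*(-9))*1 = ((812/81)*(-9))*1 = -812/9*1 = -812/9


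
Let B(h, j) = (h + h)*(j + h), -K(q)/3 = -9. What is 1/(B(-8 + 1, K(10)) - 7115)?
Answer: -1/7395 ≈ -0.00013523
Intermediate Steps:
K(q) = 27 (K(q) = -3*(-9) = 27)
B(h, j) = 2*h*(h + j) (B(h, j) = (2*h)*(h + j) = 2*h*(h + j))
1/(B(-8 + 1, K(10)) - 7115) = 1/(2*(-8 + 1)*((-8 + 1) + 27) - 7115) = 1/(2*(-7)*(-7 + 27) - 7115) = 1/(2*(-7)*20 - 7115) = 1/(-280 - 7115) = 1/(-7395) = -1/7395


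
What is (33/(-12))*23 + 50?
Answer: -53/4 ≈ -13.250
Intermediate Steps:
(33/(-12))*23 + 50 = (33*(-1/12))*23 + 50 = -11/4*23 + 50 = -253/4 + 50 = -53/4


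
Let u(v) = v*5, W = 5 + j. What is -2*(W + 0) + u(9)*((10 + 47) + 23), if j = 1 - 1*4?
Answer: 3596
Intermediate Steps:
j = -3 (j = 1 - 4 = -3)
W = 2 (W = 5 - 3 = 2)
u(v) = 5*v
-2*(W + 0) + u(9)*((10 + 47) + 23) = -2*(2 + 0) + (5*9)*((10 + 47) + 23) = -2*2 + 45*(57 + 23) = -4 + 45*80 = -4 + 3600 = 3596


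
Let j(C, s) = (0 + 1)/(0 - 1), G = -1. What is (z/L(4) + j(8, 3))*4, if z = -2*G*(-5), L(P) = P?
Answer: -14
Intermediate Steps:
j(C, s) = -1 (j(C, s) = 1/(-1) = 1*(-1) = -1)
z = -10 (z = -(-2)*(-5) = -2*5 = -10)
(z/L(4) + j(8, 3))*4 = (-10/4 - 1)*4 = (-10*¼ - 1)*4 = (-5/2 - 1)*4 = -7/2*4 = -14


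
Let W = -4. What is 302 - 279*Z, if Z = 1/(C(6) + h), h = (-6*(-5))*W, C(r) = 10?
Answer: 33499/110 ≈ 304.54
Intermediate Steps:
h = -120 (h = -6*(-5)*(-4) = 30*(-4) = -120)
Z = -1/110 (Z = 1/(10 - 120) = 1/(-110) = -1/110 ≈ -0.0090909)
302 - 279*Z = 302 - 279*(-1/110) = 302 + 279/110 = 33499/110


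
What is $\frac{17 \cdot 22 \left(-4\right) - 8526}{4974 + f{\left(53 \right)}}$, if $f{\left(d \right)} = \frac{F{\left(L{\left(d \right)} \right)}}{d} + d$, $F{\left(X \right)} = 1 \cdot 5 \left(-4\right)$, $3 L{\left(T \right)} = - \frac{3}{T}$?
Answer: $- \frac{531166}{266411} \approx -1.9938$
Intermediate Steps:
$L{\left(T \right)} = - \frac{1}{T}$ ($L{\left(T \right)} = \frac{\left(-3\right) \frac{1}{T}}{3} = - \frac{1}{T}$)
$F{\left(X \right)} = -20$ ($F{\left(X \right)} = 5 \left(-4\right) = -20$)
$f{\left(d \right)} = d - \frac{20}{d}$ ($f{\left(d \right)} = - \frac{20}{d} + d = d - \frac{20}{d}$)
$\frac{17 \cdot 22 \left(-4\right) - 8526}{4974 + f{\left(53 \right)}} = \frac{17 \cdot 22 \left(-4\right) - 8526}{4974 + \left(53 - \frac{20}{53}\right)} = \frac{374 \left(-4\right) - 8526}{4974 + \left(53 - \frac{20}{53}\right)} = \frac{-1496 - 8526}{4974 + \left(53 - \frac{20}{53}\right)} = - \frac{10022}{4974 + \frac{2789}{53}} = - \frac{10022}{\frac{266411}{53}} = \left(-10022\right) \frac{53}{266411} = - \frac{531166}{266411}$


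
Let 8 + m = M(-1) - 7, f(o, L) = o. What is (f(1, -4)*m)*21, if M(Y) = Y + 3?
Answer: -273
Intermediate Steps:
M(Y) = 3 + Y
m = -13 (m = -8 + ((3 - 1) - 7) = -8 + (2 - 7) = -8 - 5 = -13)
(f(1, -4)*m)*21 = (1*(-13))*21 = -13*21 = -273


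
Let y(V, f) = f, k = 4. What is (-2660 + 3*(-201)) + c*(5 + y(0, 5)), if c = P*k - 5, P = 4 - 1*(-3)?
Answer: -3033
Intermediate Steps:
P = 7 (P = 4 + 3 = 7)
c = 23 (c = 7*4 - 5 = 28 - 5 = 23)
(-2660 + 3*(-201)) + c*(5 + y(0, 5)) = (-2660 + 3*(-201)) + 23*(5 + 5) = (-2660 - 603) + 23*10 = -3263 + 230 = -3033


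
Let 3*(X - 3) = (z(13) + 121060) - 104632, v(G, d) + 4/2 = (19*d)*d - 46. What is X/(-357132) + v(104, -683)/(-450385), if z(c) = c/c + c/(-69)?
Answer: -655737804429197/33295307434740 ≈ -19.695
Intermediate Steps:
z(c) = 1 - c/69 (z(c) = 1 + c*(-1/69) = 1 - c/69)
v(G, d) = -48 + 19*d² (v(G, d) = -2 + ((19*d)*d - 46) = -2 + (19*d² - 46) = -2 + (-46 + 19*d²) = -48 + 19*d²)
X = 1134209/207 (X = 3 + (((1 - 1/69*13) + 121060) - 104632)/3 = 3 + (((1 - 13/69) + 121060) - 104632)/3 = 3 + ((56/69 + 121060) - 104632)/3 = 3 + (8353196/69 - 104632)/3 = 3 + (⅓)*(1133588/69) = 3 + 1133588/207 = 1134209/207 ≈ 5479.3)
X/(-357132) + v(104, -683)/(-450385) = (1134209/207)/(-357132) + (-48 + 19*(-683)²)/(-450385) = (1134209/207)*(-1/357132) + (-48 + 19*466489)*(-1/450385) = -1134209/73926324 + (-48 + 8863291)*(-1/450385) = -1134209/73926324 + 8863243*(-1/450385) = -1134209/73926324 - 8863243/450385 = -655737804429197/33295307434740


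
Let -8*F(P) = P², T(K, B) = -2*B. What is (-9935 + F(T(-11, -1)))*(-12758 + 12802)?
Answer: -437162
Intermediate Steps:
F(P) = -P²/8
(-9935 + F(T(-11, -1)))*(-12758 + 12802) = (-9935 - (-2*(-1))²/8)*(-12758 + 12802) = (-9935 - ⅛*2²)*44 = (-9935 - ⅛*4)*44 = (-9935 - ½)*44 = -19871/2*44 = -437162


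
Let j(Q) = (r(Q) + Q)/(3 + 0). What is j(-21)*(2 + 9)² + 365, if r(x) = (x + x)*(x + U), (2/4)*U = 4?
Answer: 21540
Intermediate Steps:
U = 8 (U = 2*4 = 8)
r(x) = 2*x*(8 + x) (r(x) = (x + x)*(x + 8) = (2*x)*(8 + x) = 2*x*(8 + x))
j(Q) = Q/3 + 2*Q*(8 + Q)/3 (j(Q) = (2*Q*(8 + Q) + Q)/(3 + 0) = (Q + 2*Q*(8 + Q))/3 = (Q + 2*Q*(8 + Q))*(⅓) = Q/3 + 2*Q*(8 + Q)/3)
j(-21)*(2 + 9)² + 365 = ((⅓)*(-21)*(17 + 2*(-21)))*(2 + 9)² + 365 = ((⅓)*(-21)*(17 - 42))*11² + 365 = ((⅓)*(-21)*(-25))*121 + 365 = 175*121 + 365 = 21175 + 365 = 21540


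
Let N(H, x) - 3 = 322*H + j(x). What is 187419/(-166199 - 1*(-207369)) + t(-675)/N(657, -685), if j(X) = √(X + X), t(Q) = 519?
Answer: 8392713675024471/1842619572534230 - 519*I*√1370/44756365619 ≈ 4.5548 - 4.2921e-7*I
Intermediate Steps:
j(X) = √2*√X (j(X) = √(2*X) = √2*√X)
N(H, x) = 3 + 322*H + √2*√x (N(H, x) = 3 + (322*H + √2*√x) = 3 + 322*H + √2*√x)
187419/(-166199 - 1*(-207369)) + t(-675)/N(657, -685) = 187419/(-166199 - 1*(-207369)) + 519/(3 + 322*657 + √2*√(-685)) = 187419/(-166199 + 207369) + 519/(3 + 211554 + √2*(I*√685)) = 187419/41170 + 519/(3 + 211554 + I*√1370) = 187419*(1/41170) + 519/(211557 + I*√1370) = 187419/41170 + 519/(211557 + I*√1370)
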